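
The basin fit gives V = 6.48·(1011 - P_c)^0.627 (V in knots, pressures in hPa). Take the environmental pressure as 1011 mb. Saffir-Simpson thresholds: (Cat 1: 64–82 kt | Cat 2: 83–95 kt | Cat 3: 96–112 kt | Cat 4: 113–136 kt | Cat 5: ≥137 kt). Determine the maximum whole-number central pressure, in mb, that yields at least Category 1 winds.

Category 1 begins at V = 64 kt.
Required ΔP = (64/6.48)^(1/0.627) = 9.877^1.595 ≈ 38.57 mb.
P_c ≤ 1011 − 38.57 = 972.43, so the highest integer P_c is 972 mb.

972 mb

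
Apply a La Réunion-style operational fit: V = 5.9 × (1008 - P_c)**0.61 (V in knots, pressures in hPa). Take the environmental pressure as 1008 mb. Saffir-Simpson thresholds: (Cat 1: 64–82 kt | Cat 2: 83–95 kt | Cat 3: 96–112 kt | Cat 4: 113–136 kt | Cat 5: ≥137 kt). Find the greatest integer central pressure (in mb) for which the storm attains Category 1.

Category 1 begins at V = 64 kt.
Required ΔP = (64/5.9)^(1/0.61) = 10.847^1.639 ≈ 49.80 mb.
P_c ≤ 1008 − 49.80 = 958.20, so the highest integer P_c is 958 mb.

958 mb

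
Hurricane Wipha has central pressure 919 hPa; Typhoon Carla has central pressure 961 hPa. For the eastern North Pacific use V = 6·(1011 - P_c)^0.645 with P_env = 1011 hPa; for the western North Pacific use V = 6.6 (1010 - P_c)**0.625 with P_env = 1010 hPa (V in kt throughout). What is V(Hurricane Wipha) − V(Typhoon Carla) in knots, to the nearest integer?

36 kt

Hurricane Wipha: ΔP = 92; V ≈ 6 × 92^0.645 ≈ 110.86 kt.
Typhoon Carla: ΔP = 49; V ≈ 6.6 × 49^0.625 ≈ 75.15 kt.
Difference ≈ 110.86 − 75.15 = 35.71 → 36 kt.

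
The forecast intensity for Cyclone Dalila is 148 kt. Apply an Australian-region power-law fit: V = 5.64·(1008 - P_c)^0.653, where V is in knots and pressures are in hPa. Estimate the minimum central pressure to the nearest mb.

859 mb

ΔP = (V / 5.64)^(1/0.653) = (148/5.64)^1.531.
148/5.64 = 26.241; 26.241^1.531 ≈ 148.94 mb.
P_c = 1008 − 148.94 = 859.06 ≈ 859 mb.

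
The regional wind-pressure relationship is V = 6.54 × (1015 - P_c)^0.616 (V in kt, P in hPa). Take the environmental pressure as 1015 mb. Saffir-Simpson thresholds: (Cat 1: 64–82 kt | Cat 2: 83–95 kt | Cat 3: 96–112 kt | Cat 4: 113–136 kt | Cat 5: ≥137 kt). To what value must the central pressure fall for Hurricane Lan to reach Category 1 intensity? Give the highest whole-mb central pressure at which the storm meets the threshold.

974 mb

Category 1 begins at V = 64 kt.
Required ΔP = (64/6.54)^(1/0.616) = 9.786^1.623 ≈ 40.56 mb.
P_c ≤ 1015 − 40.56 = 974.44, so the highest integer P_c is 974 mb.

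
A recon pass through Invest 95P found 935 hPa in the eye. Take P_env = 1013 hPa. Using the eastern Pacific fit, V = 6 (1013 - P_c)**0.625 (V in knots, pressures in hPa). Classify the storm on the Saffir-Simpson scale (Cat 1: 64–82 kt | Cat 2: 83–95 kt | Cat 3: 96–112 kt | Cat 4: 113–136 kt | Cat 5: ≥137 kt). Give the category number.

2

ΔP = 1013 − 935 = 78 hPa.
V ≈ 6 × 78^0.625 = 6 × 15.23 ≈ 91 kt.
91 kt falls in the Category 2 band.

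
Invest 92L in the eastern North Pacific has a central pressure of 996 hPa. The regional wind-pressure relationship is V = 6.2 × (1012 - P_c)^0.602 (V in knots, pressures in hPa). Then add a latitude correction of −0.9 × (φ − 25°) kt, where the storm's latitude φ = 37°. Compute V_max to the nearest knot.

ΔP = 1012 − 996 = 16 hPa.
16^0.602 ≈ 5.307.
V ≈ 6.2 × 5.307 ≈ 32.9 kt.
Latitude correction: −0.9 × (37 − 25) = -10.8 kt.
Corrected V ≈ 22.1 kt → 22 kt.

22 kt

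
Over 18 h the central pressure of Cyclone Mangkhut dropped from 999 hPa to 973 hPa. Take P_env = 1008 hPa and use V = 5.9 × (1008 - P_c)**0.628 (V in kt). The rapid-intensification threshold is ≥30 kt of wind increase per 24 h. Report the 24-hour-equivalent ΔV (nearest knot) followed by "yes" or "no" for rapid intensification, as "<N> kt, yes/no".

V₁: ΔP = 9, V ≈ 5.9 × 9^0.628 ≈ 23.45 kt.
V₂: ΔP = 35, V ≈ 5.9 × 35^0.628 ≈ 55.02 kt.
ΔV over 18 h = 31.57 kt → 24 h equivalent = 31.57 × 24/18 ≈ 42.09 kt.
42 kt ≥ 30 kt ⇒ rapid intensification.

42 kt, yes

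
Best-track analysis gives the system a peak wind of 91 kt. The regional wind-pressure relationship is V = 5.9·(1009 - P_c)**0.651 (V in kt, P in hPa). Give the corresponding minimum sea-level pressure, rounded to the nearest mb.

942 mb

ΔP = (V / 5.9)^(1/0.651) = (91/5.9)^1.536.
91/5.9 = 15.424; 15.424^1.536 ≈ 66.86 mb.
P_c = 1009 − 66.86 = 942.14 ≈ 942 mb.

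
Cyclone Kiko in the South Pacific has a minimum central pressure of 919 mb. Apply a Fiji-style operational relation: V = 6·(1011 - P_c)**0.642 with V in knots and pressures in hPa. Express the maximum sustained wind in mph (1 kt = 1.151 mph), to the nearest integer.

ΔP = 1011 − 919 = 92 mb.
V ≈ 6 × 92^0.642 = 6 × 18.229 ≈ 109.371 kt.
109.371 × 1.151 ≈ 125.89 mph → 126 mph.

126 mph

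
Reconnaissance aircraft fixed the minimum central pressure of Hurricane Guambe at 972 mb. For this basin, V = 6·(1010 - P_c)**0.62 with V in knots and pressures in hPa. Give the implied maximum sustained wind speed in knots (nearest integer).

ΔP = 1010 − 972 = 38 mb.
38^0.62 ≈ 9.538.
V ≈ 6 × 9.538 ≈ 57.2 kt.

57 kt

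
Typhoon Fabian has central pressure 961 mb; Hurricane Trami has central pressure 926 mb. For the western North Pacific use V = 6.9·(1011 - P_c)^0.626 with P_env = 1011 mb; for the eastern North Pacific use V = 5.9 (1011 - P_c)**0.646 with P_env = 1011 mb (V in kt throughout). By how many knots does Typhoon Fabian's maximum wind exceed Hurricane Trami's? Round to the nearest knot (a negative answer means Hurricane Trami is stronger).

Typhoon Fabian: ΔP = 50; V ≈ 6.9 × 50^0.626 ≈ 79.87 kt.
Hurricane Trami: ΔP = 85; V ≈ 5.9 × 85^0.646 ≈ 104.05 kt.
Difference ≈ 79.87 − 104.05 = -24.18 → -24 kt.

-24 kt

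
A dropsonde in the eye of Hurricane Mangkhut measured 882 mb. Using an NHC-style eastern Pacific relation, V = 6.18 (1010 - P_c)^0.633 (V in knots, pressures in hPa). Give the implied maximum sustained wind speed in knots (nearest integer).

133 kt

ΔP = 1010 − 882 = 128 mb.
128^0.633 ≈ 21.571.
V ≈ 6.18 × 21.571 ≈ 133.3 kt.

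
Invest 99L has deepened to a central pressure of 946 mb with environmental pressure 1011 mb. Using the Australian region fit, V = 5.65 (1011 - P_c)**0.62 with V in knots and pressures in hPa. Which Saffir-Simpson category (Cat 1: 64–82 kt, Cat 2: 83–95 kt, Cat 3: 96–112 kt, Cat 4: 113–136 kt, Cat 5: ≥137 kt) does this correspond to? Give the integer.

1

ΔP = 1011 − 946 = 65 mb.
V ≈ 5.65 × 65^0.62 = 5.65 × 13.30 ≈ 75 kt.
75 kt falls in the Category 1 band.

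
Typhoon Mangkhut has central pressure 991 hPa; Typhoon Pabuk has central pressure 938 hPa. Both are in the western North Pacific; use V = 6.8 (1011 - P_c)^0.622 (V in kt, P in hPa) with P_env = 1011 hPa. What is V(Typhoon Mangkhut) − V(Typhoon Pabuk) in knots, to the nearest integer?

Typhoon Mangkhut: ΔP = 20; V ≈ 6.8 × 20^0.622 ≈ 43.83 kt.
Typhoon Pabuk: ΔP = 73; V ≈ 6.8 × 73^0.622 ≈ 98.06 kt.
Difference ≈ 43.83 − 98.06 = -54.23 → -54 kt.

-54 kt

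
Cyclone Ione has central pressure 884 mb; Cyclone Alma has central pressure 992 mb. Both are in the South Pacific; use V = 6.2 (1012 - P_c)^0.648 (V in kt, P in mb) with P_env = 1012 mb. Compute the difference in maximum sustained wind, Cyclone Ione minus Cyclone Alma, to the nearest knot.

101 kt

Cyclone Ione: ΔP = 128; V ≈ 6.2 × 128^0.648 ≈ 143.83 kt.
Cyclone Alma: ΔP = 20; V ≈ 6.2 × 20^0.648 ≈ 43.20 kt.
Difference ≈ 143.83 − 43.20 = 100.63 → 101 kt.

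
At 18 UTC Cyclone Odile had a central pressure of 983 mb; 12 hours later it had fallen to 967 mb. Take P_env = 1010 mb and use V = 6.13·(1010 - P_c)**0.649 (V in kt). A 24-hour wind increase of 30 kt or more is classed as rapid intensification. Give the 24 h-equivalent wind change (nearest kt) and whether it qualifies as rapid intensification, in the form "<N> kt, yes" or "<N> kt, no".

37 kt, yes

V₁: ΔP = 27, V ≈ 6.13 × 27^0.649 ≈ 52.05 kt.
V₂: ΔP = 43, V ≈ 6.13 × 43^0.649 ≈ 70.40 kt.
ΔV over 12 h = 18.35 kt → 24 h equivalent = 18.35 × 24/12 ≈ 36.70 kt.
37 kt ≥ 30 kt ⇒ rapid intensification.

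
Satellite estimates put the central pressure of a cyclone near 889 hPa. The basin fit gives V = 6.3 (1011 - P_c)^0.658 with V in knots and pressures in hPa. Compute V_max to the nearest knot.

ΔP = 1011 − 889 = 122 hPa.
122^0.658 ≈ 23.595.
V ≈ 6.3 × 23.595 ≈ 148.7 kt.

149 kt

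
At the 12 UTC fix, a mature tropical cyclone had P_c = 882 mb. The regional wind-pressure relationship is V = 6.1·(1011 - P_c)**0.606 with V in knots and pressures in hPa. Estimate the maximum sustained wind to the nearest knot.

116 kt

ΔP = 1011 − 882 = 129 mb.
129^0.606 ≈ 19.012.
V ≈ 6.1 × 19.012 ≈ 116.0 kt.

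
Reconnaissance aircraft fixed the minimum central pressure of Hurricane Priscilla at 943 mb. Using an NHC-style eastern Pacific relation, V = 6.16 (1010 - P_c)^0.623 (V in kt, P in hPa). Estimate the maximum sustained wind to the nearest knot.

85 kt

ΔP = 1010 − 943 = 67 mb.
67^0.623 ≈ 13.729.
V ≈ 6.16 × 13.729 ≈ 84.6 kt.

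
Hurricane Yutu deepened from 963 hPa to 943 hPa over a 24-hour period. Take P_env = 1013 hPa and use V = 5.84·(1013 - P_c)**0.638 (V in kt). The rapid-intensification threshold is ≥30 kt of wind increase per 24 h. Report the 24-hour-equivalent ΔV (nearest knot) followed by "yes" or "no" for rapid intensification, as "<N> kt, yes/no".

V₁: ΔP = 50, V ≈ 5.84 × 50^0.638 ≈ 70.85 kt.
V₂: ΔP = 70, V ≈ 5.84 × 70^0.638 ≈ 87.82 kt.
ΔV over 24 h = 16.97 kt → 24 h equivalent = 16.97 × 24/24 ≈ 16.97 kt.
17 kt < 30 kt ⇒ not rapid intensification.

17 kt, no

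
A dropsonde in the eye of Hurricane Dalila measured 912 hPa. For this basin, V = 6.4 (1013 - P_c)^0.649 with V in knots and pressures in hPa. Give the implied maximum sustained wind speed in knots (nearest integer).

ΔP = 1013 − 912 = 101 hPa.
101^0.649 ≈ 19.990.
V ≈ 6.4 × 19.990 ≈ 127.9 kt.

128 kt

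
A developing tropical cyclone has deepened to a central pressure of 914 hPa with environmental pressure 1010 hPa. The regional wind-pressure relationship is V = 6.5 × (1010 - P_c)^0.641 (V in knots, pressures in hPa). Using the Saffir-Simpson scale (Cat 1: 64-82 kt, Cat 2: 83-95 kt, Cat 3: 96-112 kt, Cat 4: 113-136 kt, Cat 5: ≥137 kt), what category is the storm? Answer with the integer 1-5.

4

ΔP = 1010 − 914 = 96 hPa.
V ≈ 6.5 × 96^0.641 = 6.5 × 18.65 ≈ 121 kt.
121 kt falls in the Category 4 band.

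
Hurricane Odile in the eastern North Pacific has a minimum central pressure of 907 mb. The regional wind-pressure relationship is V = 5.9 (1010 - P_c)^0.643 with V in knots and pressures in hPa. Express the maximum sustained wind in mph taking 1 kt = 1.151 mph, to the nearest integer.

ΔP = 1010 − 907 = 103 mb.
V ≈ 5.9 × 103^0.643 = 5.9 × 19.690 ≈ 116.173 kt.
116.173 × 1.151 ≈ 133.72 mph → 134 mph.

134 mph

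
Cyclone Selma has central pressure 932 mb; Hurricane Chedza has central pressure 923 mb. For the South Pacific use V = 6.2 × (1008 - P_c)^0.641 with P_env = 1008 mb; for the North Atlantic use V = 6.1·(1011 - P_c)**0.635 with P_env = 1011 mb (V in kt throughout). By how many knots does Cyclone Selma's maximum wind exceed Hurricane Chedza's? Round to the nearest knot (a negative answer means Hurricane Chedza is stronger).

Cyclone Selma: ΔP = 76; V ≈ 6.2 × 76^0.641 ≈ 99.54 kt.
Hurricane Chedza: ΔP = 88; V ≈ 6.1 × 88^0.635 ≈ 104.73 kt.
Difference ≈ 99.54 − 104.73 = -5.19 → -5 kt.

-5 kt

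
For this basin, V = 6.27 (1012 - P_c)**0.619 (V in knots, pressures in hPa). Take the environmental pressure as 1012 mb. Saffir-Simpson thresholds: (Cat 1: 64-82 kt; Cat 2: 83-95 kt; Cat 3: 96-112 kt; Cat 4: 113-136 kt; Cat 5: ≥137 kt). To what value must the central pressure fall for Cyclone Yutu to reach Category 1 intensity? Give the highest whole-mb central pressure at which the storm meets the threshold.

Category 1 begins at V = 64 kt.
Required ΔP = (64/6.27)^(1/0.619) = 10.207^1.616 ≈ 42.65 mb.
P_c ≤ 1012 − 42.65 = 969.35, so the highest integer P_c is 969 mb.

969 mb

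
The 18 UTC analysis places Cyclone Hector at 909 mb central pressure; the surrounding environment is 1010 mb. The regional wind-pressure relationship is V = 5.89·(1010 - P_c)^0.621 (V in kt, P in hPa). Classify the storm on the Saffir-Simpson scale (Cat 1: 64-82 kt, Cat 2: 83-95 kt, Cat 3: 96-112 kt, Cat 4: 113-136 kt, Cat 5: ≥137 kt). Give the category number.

ΔP = 1010 − 909 = 101 mb.
V ≈ 5.89 × 101^0.621 = 5.89 × 17.57 ≈ 103 kt.
103 kt falls in the Category 3 band.

3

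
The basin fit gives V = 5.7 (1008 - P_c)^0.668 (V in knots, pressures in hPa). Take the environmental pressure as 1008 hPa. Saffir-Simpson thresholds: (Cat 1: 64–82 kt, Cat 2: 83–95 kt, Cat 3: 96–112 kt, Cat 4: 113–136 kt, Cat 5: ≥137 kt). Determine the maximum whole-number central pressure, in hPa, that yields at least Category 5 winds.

Category 5 begins at V = 137 kt.
Required ΔP = (137/5.7)^(1/0.668) = 24.035^1.497 ≈ 116.72 hPa.
P_c ≤ 1008 − 116.72 = 891.28, so the highest integer P_c is 891 hPa.

891 hPa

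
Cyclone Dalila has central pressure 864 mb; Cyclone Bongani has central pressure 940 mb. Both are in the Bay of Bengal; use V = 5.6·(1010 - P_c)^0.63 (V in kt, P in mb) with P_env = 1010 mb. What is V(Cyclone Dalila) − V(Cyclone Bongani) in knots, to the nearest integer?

Cyclone Dalila: ΔP = 146; V ≈ 5.6 × 146^0.63 ≈ 129.34 kt.
Cyclone Bongani: ΔP = 70; V ≈ 5.6 × 70^0.63 ≈ 81.40 kt.
Difference ≈ 129.34 − 81.40 = 47.94 → 48 kt.

48 kt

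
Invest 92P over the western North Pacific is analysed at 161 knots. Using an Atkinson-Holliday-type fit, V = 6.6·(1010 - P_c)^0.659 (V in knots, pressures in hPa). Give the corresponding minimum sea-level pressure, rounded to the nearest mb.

883 mb

ΔP = (V / 6.6)^(1/0.659) = (161/6.6)^1.517.
161/6.6 = 24.394; 24.394^1.517 ≈ 127.39 mb.
P_c = 1010 − 127.39 = 882.61 ≈ 883 mb.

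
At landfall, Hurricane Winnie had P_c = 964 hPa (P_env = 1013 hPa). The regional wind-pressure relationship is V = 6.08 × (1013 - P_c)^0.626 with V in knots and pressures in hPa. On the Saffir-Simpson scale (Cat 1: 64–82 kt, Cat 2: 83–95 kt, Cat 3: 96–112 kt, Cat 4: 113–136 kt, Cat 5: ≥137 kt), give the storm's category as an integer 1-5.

ΔP = 1013 − 964 = 49 hPa.
V ≈ 6.08 × 49^0.626 = 6.08 × 11.43 ≈ 69 kt.
69 kt falls in the Category 1 band.

1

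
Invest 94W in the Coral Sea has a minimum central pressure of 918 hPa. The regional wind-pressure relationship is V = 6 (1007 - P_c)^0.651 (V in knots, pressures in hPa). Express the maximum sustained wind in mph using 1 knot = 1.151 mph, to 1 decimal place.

128.3 mph

ΔP = 1007 − 918 = 89 hPa.
V ≈ 6 × 89^0.651 = 6 × 18.580 ≈ 111.482 kt.
111.482 × 1.151 ≈ 128.32 mph → 128.3 mph.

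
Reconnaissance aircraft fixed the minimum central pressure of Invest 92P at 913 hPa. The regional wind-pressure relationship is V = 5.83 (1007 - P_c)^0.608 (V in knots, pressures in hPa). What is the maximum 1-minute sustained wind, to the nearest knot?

ΔP = 1007 − 913 = 94 hPa.
94^0.608 ≈ 15.837.
V ≈ 5.83 × 15.837 ≈ 92.3 kt.

92 kt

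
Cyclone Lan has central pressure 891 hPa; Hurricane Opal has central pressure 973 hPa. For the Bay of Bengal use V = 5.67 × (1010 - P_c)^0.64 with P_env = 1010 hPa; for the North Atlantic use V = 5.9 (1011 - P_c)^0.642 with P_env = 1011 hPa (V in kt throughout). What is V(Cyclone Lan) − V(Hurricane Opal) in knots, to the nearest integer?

Cyclone Lan: ΔP = 119; V ≈ 5.67 × 119^0.64 ≈ 120.76 kt.
Hurricane Opal: ΔP = 38; V ≈ 5.9 × 38^0.642 ≈ 60.96 kt.
Difference ≈ 120.76 − 60.96 = 59.80 → 60 kt.

60 kt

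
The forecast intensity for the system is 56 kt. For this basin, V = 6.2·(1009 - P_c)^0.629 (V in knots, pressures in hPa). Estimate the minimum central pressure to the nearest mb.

ΔP = (V / 6.2)^(1/0.629) = (56/6.2)^1.590.
56/6.2 = 9.032; 9.032^1.590 ≈ 33.08 mb.
P_c = 1009 − 33.08 = 975.92 ≈ 976 mb.

976 mb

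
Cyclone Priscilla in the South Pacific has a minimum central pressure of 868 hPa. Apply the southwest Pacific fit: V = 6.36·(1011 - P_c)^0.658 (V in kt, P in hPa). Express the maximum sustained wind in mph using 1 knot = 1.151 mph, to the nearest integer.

192 mph

ΔP = 1011 − 868 = 143 hPa.
V ≈ 6.36 × 143^0.658 = 6.36 × 26.195 ≈ 166.597 kt.
166.597 × 1.151 ≈ 191.75 mph → 192 mph.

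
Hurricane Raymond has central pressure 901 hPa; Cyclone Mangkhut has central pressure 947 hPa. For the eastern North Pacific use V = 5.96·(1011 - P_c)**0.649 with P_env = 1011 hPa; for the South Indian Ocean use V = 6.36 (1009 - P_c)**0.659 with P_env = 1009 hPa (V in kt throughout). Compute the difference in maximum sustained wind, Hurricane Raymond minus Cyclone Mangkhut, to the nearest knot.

Hurricane Raymond: ΔP = 110; V ≈ 5.96 × 110^0.649 ≈ 125.92 kt.
Cyclone Mangkhut: ΔP = 62; V ≈ 6.36 × 62^0.659 ≈ 96.53 kt.
Difference ≈ 125.92 − 96.53 = 29.39 → 29 kt.

29 kt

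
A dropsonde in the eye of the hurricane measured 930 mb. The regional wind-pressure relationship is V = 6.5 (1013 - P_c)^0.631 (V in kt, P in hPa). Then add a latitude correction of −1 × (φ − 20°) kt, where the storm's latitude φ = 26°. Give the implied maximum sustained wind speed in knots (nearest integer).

100 kt

ΔP = 1013 − 930 = 83 mb.
83^0.631 ≈ 16.253.
V ≈ 6.5 × 16.253 ≈ 105.6 kt.
Latitude correction: −1 × (26 − 20) = -6 kt.
Corrected V ≈ 99.6 kt → 100 kt.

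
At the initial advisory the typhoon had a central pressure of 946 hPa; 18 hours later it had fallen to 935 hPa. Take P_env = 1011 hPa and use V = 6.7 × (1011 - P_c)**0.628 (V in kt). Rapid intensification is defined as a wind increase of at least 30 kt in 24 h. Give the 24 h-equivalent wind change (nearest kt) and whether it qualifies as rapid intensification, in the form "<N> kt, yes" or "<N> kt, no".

V₁: ΔP = 65, V ≈ 6.7 × 65^0.628 ≈ 92.17 kt.
V₂: ΔP = 76, V ≈ 6.7 × 76^0.628 ≈ 101.68 kt.
ΔV over 18 h = 9.51 kt → 24 h equivalent = 9.51 × 24/18 ≈ 12.68 kt.
13 kt < 30 kt ⇒ not rapid intensification.

13 kt, no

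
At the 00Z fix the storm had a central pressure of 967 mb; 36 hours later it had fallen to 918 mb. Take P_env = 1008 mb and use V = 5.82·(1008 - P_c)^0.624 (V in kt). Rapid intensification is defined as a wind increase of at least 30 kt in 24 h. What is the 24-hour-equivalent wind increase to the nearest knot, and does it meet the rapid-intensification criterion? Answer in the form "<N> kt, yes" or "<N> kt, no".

25 kt, no

V₁: ΔP = 41, V ≈ 5.82 × 41^0.624 ≈ 59.06 kt.
V₂: ΔP = 90, V ≈ 5.82 × 90^0.624 ≈ 96.47 kt.
ΔV over 36 h = 37.41 kt → 24 h equivalent = 37.41 × 24/36 ≈ 24.94 kt.
25 kt < 30 kt ⇒ not rapid intensification.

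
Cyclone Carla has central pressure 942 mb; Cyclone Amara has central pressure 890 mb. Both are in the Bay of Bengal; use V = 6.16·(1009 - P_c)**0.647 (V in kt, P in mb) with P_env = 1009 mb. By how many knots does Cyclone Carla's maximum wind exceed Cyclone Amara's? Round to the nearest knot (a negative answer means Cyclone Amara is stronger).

-42 kt

Cyclone Carla: ΔP = 67; V ≈ 6.16 × 67^0.647 ≈ 93.55 kt.
Cyclone Amara: ΔP = 119; V ≈ 6.16 × 119^0.647 ≈ 135.66 kt.
Difference ≈ 93.55 − 135.66 = -42.11 → -42 kt.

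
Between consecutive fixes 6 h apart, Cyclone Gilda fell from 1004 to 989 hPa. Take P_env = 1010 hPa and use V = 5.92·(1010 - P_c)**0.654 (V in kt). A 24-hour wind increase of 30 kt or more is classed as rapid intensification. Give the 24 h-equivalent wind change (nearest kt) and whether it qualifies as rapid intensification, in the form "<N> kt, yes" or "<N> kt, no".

97 kt, yes

V₁: ΔP = 6, V ≈ 5.92 × 6^0.654 ≈ 19.11 kt.
V₂: ΔP = 21, V ≈ 5.92 × 21^0.654 ≈ 43.36 kt.
ΔV over 6 h = 24.25 kt → 24 h equivalent = 24.25 × 24/6 ≈ 97.00 kt.
97 kt ≥ 30 kt ⇒ rapid intensification.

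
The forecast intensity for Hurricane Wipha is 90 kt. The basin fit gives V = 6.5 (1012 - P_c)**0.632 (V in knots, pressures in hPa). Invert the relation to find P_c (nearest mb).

ΔP = (V / 6.5)^(1/0.632) = (90/6.5)^1.582.
90/6.5 = 13.846; 13.846^1.582 ≈ 63.96 mb.
P_c = 1012 − 63.96 = 948.04 ≈ 948 mb.

948 mb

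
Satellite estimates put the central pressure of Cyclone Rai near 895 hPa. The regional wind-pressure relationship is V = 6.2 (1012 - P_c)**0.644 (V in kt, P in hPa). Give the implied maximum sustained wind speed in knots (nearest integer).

133 kt

ΔP = 1012 − 895 = 117 hPa.
117^0.644 ≈ 21.474.
V ≈ 6.2 × 21.474 ≈ 133.1 kt.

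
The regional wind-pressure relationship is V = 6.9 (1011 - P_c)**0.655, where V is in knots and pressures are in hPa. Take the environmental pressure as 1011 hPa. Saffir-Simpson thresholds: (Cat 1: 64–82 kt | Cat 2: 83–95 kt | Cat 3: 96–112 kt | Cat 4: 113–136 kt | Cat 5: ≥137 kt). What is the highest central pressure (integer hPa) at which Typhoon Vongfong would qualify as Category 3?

Category 3 begins at V = 96 kt.
Required ΔP = (96/6.9)^(1/0.655) = 13.913^1.527 ≈ 55.68 hPa.
P_c ≤ 1011 − 55.68 = 955.32, so the highest integer P_c is 955 hPa.

955 hPa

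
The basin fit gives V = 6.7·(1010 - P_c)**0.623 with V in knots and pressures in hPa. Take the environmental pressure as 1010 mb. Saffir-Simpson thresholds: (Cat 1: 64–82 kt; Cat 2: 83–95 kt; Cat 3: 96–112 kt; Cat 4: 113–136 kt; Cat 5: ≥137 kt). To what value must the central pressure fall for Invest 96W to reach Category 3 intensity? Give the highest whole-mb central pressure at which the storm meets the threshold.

Category 3 begins at V = 96 kt.
Required ΔP = (96/6.7)^(1/0.623) = 14.328^1.605 ≈ 71.76 mb.
P_c ≤ 1010 − 71.76 = 938.24, so the highest integer P_c is 938 mb.

938 mb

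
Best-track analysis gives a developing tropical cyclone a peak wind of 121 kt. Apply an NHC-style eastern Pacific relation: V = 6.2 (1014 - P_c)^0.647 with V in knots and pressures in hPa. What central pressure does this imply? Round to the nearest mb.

915 mb

ΔP = (V / 6.2)^(1/0.647) = (121/6.2)^1.546.
121/6.2 = 19.516; 19.516^1.546 ≈ 98.72 mb.
P_c = 1014 − 98.72 = 915.28 ≈ 915 mb.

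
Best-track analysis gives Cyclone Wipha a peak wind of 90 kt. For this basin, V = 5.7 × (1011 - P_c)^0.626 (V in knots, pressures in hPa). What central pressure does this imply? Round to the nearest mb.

ΔP = (V / 5.7)^(1/0.626) = (90/5.7)^1.597.
90/5.7 = 15.789; 15.789^1.597 ≈ 82.10 mb.
P_c = 1011 − 82.10 = 928.90 ≈ 929 mb.

929 mb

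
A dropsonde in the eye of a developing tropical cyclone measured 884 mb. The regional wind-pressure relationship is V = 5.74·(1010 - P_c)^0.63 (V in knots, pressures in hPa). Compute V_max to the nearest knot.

121 kt

ΔP = 1010 − 884 = 126 mb.
126^0.63 ≈ 21.049.
V ≈ 5.74 × 21.049 ≈ 120.8 kt.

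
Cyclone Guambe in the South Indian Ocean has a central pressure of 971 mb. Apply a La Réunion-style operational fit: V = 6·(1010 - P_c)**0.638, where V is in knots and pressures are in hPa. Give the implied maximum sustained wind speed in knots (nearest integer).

62 kt

ΔP = 1010 − 971 = 39 mb.
39^0.638 ≈ 10.354.
V ≈ 6 × 10.354 ≈ 62.1 kt.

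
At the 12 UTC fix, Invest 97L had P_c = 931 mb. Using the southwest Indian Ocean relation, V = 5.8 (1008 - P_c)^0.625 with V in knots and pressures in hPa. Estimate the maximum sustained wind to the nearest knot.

88 kt

ΔP = 1008 − 931 = 77 mb.
77^0.625 ≈ 15.103.
V ≈ 5.8 × 15.103 ≈ 87.6 kt.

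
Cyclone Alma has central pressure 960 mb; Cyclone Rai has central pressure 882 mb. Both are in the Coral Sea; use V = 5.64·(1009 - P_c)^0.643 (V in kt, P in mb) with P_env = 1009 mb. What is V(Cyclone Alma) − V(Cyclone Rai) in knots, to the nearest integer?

-58 kt

Cyclone Alma: ΔP = 49; V ≈ 5.64 × 49^0.643 ≈ 68.88 kt.
Cyclone Rai: ΔP = 127; V ≈ 5.64 × 127^0.643 ≈ 127.06 kt.
Difference ≈ 68.88 − 127.06 = -58.18 → -58 kt.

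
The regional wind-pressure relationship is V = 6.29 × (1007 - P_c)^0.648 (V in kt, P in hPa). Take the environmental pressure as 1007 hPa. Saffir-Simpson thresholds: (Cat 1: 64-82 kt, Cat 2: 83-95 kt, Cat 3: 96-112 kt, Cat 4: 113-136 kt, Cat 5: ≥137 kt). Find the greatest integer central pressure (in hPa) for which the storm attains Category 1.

Category 1 begins at V = 64 kt.
Required ΔP = (64/6.29)^(1/0.648) = 10.175^1.543 ≈ 35.88 hPa.
P_c ≤ 1007 − 35.88 = 971.12, so the highest integer P_c is 971 hPa.

971 hPa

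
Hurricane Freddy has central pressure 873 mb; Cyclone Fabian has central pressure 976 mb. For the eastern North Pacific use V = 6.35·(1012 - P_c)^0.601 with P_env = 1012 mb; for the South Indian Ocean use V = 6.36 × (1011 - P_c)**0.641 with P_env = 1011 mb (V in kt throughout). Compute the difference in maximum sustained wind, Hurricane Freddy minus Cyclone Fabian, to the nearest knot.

Hurricane Freddy: ΔP = 139; V ≈ 6.35 × 139^0.601 ≈ 123.23 kt.
Cyclone Fabian: ΔP = 35; V ≈ 6.36 × 35^0.641 ≈ 62.12 kt.
Difference ≈ 123.23 − 62.12 = 61.11 → 61 kt.

61 kt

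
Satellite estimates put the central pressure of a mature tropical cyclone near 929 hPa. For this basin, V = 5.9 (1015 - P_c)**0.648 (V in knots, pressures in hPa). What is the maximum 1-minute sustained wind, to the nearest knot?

106 kt

ΔP = 1015 − 929 = 86 hPa.
86^0.648 ≈ 17.929.
V ≈ 5.9 × 17.929 ≈ 105.8 kt.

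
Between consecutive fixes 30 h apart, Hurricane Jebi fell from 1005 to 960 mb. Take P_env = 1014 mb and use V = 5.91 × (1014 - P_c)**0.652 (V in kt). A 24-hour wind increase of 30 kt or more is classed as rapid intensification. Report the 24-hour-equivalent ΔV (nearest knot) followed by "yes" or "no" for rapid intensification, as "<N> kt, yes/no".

V₁: ΔP = 9, V ≈ 5.91 × 9^0.652 ≈ 24.76 kt.
V₂: ΔP = 54, V ≈ 5.91 × 54^0.652 ≈ 79.64 kt.
ΔV over 30 h = 54.88 kt → 24 h equivalent = 54.88 × 24/30 ≈ 43.90 kt.
44 kt ≥ 30 kt ⇒ rapid intensification.

44 kt, yes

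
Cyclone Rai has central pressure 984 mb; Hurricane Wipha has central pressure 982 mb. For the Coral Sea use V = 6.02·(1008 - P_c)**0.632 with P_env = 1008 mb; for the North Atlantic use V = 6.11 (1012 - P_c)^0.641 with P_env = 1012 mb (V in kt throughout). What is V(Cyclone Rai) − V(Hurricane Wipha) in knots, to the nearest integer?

Cyclone Rai: ΔP = 24; V ≈ 6.02 × 24^0.632 ≈ 44.86 kt.
Hurricane Wipha: ΔP = 30; V ≈ 6.11 × 30^0.641 ≈ 54.06 kt.
Difference ≈ 44.86 − 54.06 = -9.20 → -9 kt.

-9 kt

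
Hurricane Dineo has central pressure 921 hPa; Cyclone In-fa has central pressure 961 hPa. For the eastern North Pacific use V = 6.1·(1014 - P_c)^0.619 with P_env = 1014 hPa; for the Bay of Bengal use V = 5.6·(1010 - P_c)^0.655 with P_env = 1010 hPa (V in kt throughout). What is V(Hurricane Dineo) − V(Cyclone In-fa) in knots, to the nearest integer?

Hurricane Dineo: ΔP = 93; V ≈ 6.1 × 93^0.619 ≈ 100.88 kt.
Cyclone In-fa: ΔP = 49; V ≈ 5.6 × 49^0.655 ≈ 71.66 kt.
Difference ≈ 100.88 − 71.66 = 29.22 → 29 kt.

29 kt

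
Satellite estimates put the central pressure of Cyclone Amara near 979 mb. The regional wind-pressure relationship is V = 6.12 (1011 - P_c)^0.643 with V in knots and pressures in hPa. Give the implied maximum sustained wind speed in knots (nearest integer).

57 kt

ΔP = 1011 − 979 = 32 mb.
32^0.643 ≈ 9.286.
V ≈ 6.12 × 9.286 ≈ 56.8 kt.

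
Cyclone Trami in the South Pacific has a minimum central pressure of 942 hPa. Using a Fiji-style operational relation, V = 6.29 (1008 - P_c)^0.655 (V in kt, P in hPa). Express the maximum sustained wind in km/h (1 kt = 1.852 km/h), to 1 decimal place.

181.2 km/h

ΔP = 1008 − 942 = 66 hPa.
V ≈ 6.29 × 66^0.655 = 6.29 × 15.553 ≈ 97.825 kt.
97.825 × 1.852 ≈ 181.17 km/h → 181.2 km/h.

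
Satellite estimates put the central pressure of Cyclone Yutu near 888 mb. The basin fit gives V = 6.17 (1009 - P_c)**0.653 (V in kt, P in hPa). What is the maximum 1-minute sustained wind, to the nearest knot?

141 kt

ΔP = 1009 − 888 = 121 mb.
121^0.653 ≈ 22.912.
V ≈ 6.17 × 22.912 ≈ 141.4 kt.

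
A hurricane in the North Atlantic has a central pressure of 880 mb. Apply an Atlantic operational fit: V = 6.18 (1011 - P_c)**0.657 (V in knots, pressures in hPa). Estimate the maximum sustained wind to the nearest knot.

152 kt

ΔP = 1011 − 880 = 131 mb.
131^0.657 ≈ 24.606.
V ≈ 6.18 × 24.606 ≈ 152.1 kt.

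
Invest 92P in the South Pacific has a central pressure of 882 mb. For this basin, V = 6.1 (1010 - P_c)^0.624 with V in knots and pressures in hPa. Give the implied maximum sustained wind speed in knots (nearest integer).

ΔP = 1010 − 882 = 128 mb.
128^0.624 ≈ 20.649.
V ≈ 6.1 × 20.649 ≈ 126.0 kt.

126 kt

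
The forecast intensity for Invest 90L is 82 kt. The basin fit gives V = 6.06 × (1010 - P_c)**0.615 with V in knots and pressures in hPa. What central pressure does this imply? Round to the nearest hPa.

ΔP = (V / 6.06)^(1/0.615) = (82/6.06)^1.626.
82/6.06 = 13.531; 13.531^1.626 ≈ 69.12 hPa.
P_c = 1010 − 69.12 = 940.88 ≈ 941 hPa.

941 hPa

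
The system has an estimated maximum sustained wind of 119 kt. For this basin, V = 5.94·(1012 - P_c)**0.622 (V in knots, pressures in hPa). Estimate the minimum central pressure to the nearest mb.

ΔP = (V / 5.94)^(1/0.622) = (119/5.94)^1.608.
119/5.94 = 20.034; 20.034^1.608 ≈ 123.84 mb.
P_c = 1012 − 123.84 = 888.16 ≈ 888 mb.

888 mb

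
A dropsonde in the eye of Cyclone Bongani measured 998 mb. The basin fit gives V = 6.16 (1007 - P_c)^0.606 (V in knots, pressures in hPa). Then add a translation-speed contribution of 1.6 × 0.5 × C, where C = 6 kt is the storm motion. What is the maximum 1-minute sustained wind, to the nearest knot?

28 kt

ΔP = 1007 − 998 = 9 mb.
9^0.606 ≈ 3.787.
V ≈ 6.16 × 3.787 ≈ 23.3 kt.
Translation term: 1.6 × 0.5 × 6 = 4.8 kt.
Corrected V ≈ 28.1 kt → 28 kt.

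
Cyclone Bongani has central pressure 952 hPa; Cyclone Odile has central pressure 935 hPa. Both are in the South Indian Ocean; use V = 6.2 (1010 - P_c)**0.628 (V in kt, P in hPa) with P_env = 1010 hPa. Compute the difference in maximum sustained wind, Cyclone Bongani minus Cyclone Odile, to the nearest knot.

Cyclone Bongani: ΔP = 58; V ≈ 6.2 × 58^0.628 ≈ 79.40 kt.
Cyclone Odile: ΔP = 75; V ≈ 6.2 × 75^0.628 ≈ 93.31 kt.
Difference ≈ 79.40 − 93.31 = -13.91 → -14 kt.

-14 kt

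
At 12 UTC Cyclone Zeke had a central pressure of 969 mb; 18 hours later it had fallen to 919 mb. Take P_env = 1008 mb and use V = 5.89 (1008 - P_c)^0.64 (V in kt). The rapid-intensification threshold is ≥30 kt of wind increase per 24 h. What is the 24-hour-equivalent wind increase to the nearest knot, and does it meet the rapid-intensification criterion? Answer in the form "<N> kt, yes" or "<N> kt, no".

57 kt, yes

V₁: ΔP = 39, V ≈ 5.89 × 39^0.64 ≈ 61.43 kt.
V₂: ΔP = 89, V ≈ 5.89 × 89^0.64 ≈ 104.17 kt.
ΔV over 18 h = 42.74 kt → 24 h equivalent = 42.74 × 24/18 ≈ 56.99 kt.
57 kt ≥ 30 kt ⇒ rapid intensification.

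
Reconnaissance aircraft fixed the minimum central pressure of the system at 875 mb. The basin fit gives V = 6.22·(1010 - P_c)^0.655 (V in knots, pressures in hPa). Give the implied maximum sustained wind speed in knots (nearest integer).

155 kt

ΔP = 1010 − 875 = 135 mb.
135^0.655 ≈ 24.852.
V ≈ 6.22 × 24.852 ≈ 154.6 kt.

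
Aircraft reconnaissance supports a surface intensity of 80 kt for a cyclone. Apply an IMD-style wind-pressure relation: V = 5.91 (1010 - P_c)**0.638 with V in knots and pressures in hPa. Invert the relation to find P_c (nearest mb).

951 mb

ΔP = (V / 5.91)^(1/0.638) = (80/5.91)^1.567.
80/5.91 = 13.536; 13.536^1.567 ≈ 59.36 mb.
P_c = 1010 − 59.36 = 950.64 ≈ 951 mb.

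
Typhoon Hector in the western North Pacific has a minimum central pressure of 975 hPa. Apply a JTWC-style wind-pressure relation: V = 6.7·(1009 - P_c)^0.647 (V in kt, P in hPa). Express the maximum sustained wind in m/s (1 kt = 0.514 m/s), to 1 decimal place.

ΔP = 1009 − 975 = 34 hPa.
V ≈ 6.7 × 34^0.647 = 6.7 × 9.792 ≈ 65.606 kt.
65.606 × 0.514 ≈ 33.72 m/s → 33.7 m/s.

33.7 m/s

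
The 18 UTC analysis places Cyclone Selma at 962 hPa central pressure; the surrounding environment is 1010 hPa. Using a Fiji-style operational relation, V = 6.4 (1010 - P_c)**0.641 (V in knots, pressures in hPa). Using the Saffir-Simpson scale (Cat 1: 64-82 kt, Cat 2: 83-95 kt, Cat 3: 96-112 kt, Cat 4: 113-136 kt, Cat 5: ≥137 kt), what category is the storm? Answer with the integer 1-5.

1

ΔP = 1010 − 962 = 48 hPa.
V ≈ 6.4 × 48^0.641 = 6.4 × 11.96 ≈ 77 kt.
77 kt falls in the Category 1 band.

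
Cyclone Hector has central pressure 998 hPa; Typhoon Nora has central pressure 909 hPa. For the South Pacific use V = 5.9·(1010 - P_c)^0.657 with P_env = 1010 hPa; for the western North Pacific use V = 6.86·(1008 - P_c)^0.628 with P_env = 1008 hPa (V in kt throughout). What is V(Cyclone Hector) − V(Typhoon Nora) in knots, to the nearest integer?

-93 kt

Cyclone Hector: ΔP = 12; V ≈ 5.9 × 12^0.657 ≈ 30.19 kt.
Typhoon Nora: ΔP = 99; V ≈ 6.86 × 99^0.628 ≈ 122.91 kt.
Difference ≈ 30.19 − 122.91 = -92.72 → -93 kt.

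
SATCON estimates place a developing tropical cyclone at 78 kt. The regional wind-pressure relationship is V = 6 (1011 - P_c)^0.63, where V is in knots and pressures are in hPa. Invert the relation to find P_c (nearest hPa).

952 hPa

ΔP = (V / 6)^(1/0.63) = (78/6)^1.587.
78/6 = 13.000; 13.000^1.587 ≈ 58.64 hPa.
P_c = 1011 − 58.64 = 952.36 ≈ 952 hPa.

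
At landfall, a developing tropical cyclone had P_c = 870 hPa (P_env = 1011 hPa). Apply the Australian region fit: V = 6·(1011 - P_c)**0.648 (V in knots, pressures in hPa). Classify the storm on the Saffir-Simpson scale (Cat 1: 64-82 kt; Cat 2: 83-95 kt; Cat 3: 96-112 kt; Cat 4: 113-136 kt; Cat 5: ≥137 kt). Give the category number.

5

ΔP = 1011 − 870 = 141 hPa.
V ≈ 6 × 141^0.648 = 6 × 24.70 ≈ 148 kt.
148 kt falls in the Category 5 band.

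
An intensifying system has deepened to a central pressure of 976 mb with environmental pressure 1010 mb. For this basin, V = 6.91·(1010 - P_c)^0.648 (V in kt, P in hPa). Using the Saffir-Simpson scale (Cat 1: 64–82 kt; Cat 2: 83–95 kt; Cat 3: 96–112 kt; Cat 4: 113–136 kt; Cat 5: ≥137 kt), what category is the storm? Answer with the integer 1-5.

ΔP = 1010 − 976 = 34 mb.
V ≈ 6.91 × 34^0.648 = 6.91 × 9.83 ≈ 68 kt.
68 kt falls in the Category 1 band.

1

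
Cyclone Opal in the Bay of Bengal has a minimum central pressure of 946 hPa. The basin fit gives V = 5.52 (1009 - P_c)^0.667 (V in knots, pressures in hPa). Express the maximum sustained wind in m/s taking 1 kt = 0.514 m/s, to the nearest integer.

45 m/s

ΔP = 1009 − 946 = 63 hPa.
V ≈ 5.52 × 63^0.667 = 5.52 × 15.855 ≈ 87.518 kt.
87.518 × 0.514 ≈ 44.98 m/s → 45 m/s.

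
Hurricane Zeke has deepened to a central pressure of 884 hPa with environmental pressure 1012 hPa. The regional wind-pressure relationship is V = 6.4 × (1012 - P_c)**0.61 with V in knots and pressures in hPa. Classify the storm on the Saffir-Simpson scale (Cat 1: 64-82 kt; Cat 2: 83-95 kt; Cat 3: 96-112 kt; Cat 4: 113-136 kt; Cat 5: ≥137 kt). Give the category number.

ΔP = 1012 − 884 = 128 hPa.
V ≈ 6.4 × 128^0.61 = 6.4 × 19.29 ≈ 123 kt.
123 kt falls in the Category 4 band.

4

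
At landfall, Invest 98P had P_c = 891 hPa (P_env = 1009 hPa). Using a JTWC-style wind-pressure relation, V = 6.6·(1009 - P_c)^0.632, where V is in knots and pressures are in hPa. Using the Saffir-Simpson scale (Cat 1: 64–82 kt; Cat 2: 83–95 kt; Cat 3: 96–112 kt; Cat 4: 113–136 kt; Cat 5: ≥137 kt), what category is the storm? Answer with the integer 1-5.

4

ΔP = 1009 − 891 = 118 hPa.
V ≈ 6.6 × 118^0.632 = 6.6 × 20.39 ≈ 135 kt.
135 kt falls in the Category 4 band.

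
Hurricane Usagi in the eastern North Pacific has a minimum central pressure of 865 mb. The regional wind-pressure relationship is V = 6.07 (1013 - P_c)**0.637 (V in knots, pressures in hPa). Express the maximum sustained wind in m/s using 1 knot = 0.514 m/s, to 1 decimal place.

75.3 m/s

ΔP = 1013 − 865 = 148 mb.
V ≈ 6.07 × 148^0.637 = 6.07 × 24.124 ≈ 146.435 kt.
146.435 × 0.514 ≈ 75.27 m/s → 75.3 m/s.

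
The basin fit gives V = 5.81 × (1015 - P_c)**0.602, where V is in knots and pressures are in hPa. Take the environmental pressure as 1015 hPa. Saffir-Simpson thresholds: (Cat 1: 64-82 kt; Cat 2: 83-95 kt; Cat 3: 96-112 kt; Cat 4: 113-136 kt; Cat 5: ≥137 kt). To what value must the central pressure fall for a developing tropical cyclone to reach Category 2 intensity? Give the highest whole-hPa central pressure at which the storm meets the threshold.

932 hPa

Category 2 begins at V = 83 kt.
Required ΔP = (83/5.81)^(1/0.602) = 14.286^1.661 ≈ 82.88 hPa.
P_c ≤ 1015 − 82.88 = 932.12, so the highest integer P_c is 932 hPa.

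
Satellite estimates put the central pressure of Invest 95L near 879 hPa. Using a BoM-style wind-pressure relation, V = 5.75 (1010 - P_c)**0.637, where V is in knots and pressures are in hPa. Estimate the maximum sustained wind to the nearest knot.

128 kt

ΔP = 1010 − 879 = 131 hPa.
131^0.637 ≈ 22.320.
V ≈ 5.75 × 22.320 ≈ 128.3 kt.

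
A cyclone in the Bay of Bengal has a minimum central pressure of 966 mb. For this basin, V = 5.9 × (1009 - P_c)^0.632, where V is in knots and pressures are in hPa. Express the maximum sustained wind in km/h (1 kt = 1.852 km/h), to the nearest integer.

ΔP = 1009 − 966 = 43 mb.
V ≈ 5.9 × 43^0.632 = 5.9 × 10.773 ≈ 63.563 kt.
63.563 × 1.852 ≈ 117.72 km/h → 118 km/h.

118 km/h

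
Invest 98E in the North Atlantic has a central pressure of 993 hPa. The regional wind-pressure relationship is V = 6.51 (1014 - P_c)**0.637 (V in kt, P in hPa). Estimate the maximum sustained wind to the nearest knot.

45 kt

ΔP = 1014 − 993 = 21 hPa.
21^0.637 ≈ 6.954.
V ≈ 6.51 × 6.954 ≈ 45.3 kt.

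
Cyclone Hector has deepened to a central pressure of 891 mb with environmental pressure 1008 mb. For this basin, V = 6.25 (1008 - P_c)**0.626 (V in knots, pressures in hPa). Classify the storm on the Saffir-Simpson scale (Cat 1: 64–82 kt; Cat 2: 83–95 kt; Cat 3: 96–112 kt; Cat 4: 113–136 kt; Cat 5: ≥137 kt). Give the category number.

ΔP = 1008 − 891 = 117 mb.
V ≈ 6.25 × 117^0.626 = 6.25 × 19.71 ≈ 123 kt.
123 kt falls in the Category 4 band.

4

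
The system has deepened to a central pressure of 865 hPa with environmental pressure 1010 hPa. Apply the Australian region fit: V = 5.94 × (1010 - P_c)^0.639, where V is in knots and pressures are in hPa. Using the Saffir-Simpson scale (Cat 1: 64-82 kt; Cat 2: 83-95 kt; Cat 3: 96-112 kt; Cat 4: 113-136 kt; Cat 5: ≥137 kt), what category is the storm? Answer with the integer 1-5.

5

ΔP = 1010 − 865 = 145 hPa.
V ≈ 5.94 × 145^0.639 = 5.94 × 24.05 ≈ 143 kt.
143 kt falls in the Category 5 band.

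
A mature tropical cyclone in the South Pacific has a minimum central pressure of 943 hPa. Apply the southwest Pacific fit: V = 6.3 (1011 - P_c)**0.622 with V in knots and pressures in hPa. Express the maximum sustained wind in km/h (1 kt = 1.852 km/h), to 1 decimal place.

ΔP = 1011 − 943 = 68 hPa.
V ≈ 6.3 × 68^0.622 = 6.3 × 13.798 ≈ 86.928 kt.
86.928 × 1.852 ≈ 160.99 km/h → 161.0 km/h.

161.0 km/h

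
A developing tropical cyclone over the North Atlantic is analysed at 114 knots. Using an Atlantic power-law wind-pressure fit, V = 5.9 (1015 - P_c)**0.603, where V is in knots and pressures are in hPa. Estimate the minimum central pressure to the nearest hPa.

879 hPa

ΔP = (V / 5.9)^(1/0.603) = (114/5.9)^1.658.
114/5.9 = 19.322; 19.322^1.658 ≈ 135.76 hPa.
P_c = 1015 − 135.76 = 879.24 ≈ 879 hPa.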